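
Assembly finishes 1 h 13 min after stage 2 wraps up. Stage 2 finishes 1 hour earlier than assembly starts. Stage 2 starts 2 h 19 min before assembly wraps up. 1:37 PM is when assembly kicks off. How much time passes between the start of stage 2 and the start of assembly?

126 minutes

Stage 2 ends at 1:37 PM − 60 min = 12:37 PM.
Assembly ends at 12:37 PM + 73 min = 1:50 PM.
Stage 2 starts at 1:50 PM − 139 min = 11:31 AM.
From 11:31 AM to 1:37 PM is 126 minutes.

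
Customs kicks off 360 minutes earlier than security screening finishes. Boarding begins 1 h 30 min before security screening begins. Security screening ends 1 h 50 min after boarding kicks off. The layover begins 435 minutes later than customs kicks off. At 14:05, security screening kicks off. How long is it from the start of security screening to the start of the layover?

Boarding starts at 14:05 − 90 min = 12:35.
Security screening ends at 12:35 + 110 min = 14:25.
Customs starts at 14:25 − 360 min = 08:25.
The layover starts at 08:25 + 435 min = 15:40.
From 14:05 to 15:40 is 95 minutes.

95 minutes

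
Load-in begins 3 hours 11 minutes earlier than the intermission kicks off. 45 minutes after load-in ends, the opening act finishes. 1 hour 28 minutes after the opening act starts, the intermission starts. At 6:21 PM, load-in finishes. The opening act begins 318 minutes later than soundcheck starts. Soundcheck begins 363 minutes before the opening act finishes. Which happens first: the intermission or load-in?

The opening act ends at 6:21 PM + 45 min = 7:06 PM.
Soundcheck starts at 7:06 PM − 363 min = 1:03 PM.
The opening act starts at 1:03 PM + 318 min = 6:21 PM.
The intermission starts at 6:21 PM + 88 min = 7:49 PM.
Load-in starts at 7:49 PM − 191 min = 4:38 PM.
The intermission starts at 7:49 PM and load-in starts at 4:38 PM, so load-in is first.

load-in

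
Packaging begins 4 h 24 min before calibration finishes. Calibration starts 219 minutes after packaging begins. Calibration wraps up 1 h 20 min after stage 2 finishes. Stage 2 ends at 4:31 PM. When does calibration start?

Calibration ends at 4:31 PM + 80 min = 5:51 PM.
Packaging starts at 5:51 PM − 264 min = 1:27 PM.
Calibration starts at 1:27 PM + 219 min = 5:06 PM.

5:06 PM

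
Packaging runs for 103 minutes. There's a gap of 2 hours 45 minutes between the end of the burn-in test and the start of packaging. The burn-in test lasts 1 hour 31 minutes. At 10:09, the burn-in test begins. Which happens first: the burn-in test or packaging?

the burn-in test

The burn-in test ends at 10:09 + 91 min = 11:40.
Packaging starts at 11:40 + 165 min = 14:25.
The burn-in test starts at 10:09 and packaging starts at 14:25, so the burn-in test is first.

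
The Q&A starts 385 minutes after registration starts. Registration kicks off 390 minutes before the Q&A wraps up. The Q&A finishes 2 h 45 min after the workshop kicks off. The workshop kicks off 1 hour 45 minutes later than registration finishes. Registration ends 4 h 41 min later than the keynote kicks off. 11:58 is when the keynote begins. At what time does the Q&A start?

Registration ends at 11:58 + 281 min = 16:39.
The workshop starts at 16:39 + 105 min = 18:24.
The Q&A ends at 18:24 + 165 min = 21:09.
Registration starts at 21:09 − 390 min = 14:39.
The Q&A starts at 14:39 + 385 min = 21:04.

21:04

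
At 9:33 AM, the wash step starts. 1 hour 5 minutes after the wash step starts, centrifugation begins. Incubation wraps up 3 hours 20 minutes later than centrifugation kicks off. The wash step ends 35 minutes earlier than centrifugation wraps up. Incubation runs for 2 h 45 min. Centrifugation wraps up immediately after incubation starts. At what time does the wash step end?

Centrifugation starts at 9:33 AM + 65 min = 10:38 AM.
Incubation ends at 10:38 AM + 200 min = 1:58 PM.
Incubation starts at 1:58 PM − 165 min = 11:13 AM.
So centrifugation ends at 11:13 AM.
The wash step ends at 11:13 AM − 35 min = 10:38 AM.

10:38 AM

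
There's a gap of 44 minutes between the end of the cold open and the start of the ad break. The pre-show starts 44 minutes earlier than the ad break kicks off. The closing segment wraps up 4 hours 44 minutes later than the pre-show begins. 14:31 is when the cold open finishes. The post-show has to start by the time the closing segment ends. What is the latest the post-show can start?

19:15

The ad break starts at 14:31 + 44 min = 15:15.
The pre-show starts at 15:15 − 44 min = 14:31.
The closing segment ends at 14:31 + 284 min = 19:15.
The post-show is bounded by the closing segment, so the latest it can start is 19:15.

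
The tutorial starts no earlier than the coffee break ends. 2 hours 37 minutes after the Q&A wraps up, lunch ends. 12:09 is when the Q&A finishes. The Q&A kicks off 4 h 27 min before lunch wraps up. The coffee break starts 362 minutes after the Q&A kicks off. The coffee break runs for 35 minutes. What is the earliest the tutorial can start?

16:56

Lunch ends at 12:09 + 157 min = 14:46.
The Q&A starts at 14:46 − 267 min = 10:19.
The coffee break starts at 10:19 + 362 min = 16:21.
The coffee break ends at 16:21 + 35 min = 16:56.
The tutorial is bounded by the coffee break, so the earliest it can start is 16:56.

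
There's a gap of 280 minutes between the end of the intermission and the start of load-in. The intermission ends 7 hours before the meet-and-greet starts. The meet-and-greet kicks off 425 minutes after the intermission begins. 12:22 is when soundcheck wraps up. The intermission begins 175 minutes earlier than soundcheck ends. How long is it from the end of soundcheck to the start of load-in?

1 h 50 min

The intermission starts at 12:22 − 175 min = 09:27.
The meet-and-greet starts at 09:27 + 425 min = 16:32.
The intermission ends at 16:32 − 420 min = 09:32.
Load-in starts at 09:32 + 280 min = 14:12.
From 12:22 to 14:12 is 1 h 50 min.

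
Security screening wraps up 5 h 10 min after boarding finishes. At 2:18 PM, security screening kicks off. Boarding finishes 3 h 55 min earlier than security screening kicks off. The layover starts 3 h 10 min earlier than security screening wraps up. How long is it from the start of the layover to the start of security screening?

Boarding ends at 2:18 PM − 235 min = 10:23 AM.
Security screening ends at 10:23 AM + 310 min = 3:33 PM.
The layover starts at 3:33 PM − 190 min = 12:23 PM.
From 12:23 PM to 2:18 PM is 115 minutes.

115 minutes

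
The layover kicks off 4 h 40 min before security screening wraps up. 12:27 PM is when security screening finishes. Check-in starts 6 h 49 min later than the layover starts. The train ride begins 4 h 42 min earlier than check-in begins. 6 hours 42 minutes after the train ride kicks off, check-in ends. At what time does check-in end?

The layover starts at 12:27 PM − 280 min = 7:47 AM.
Check-in starts at 7:47 AM + 409 min = 2:36 PM.
The train ride starts at 2:36 PM − 282 min = 9:54 AM.
Check-in ends at 9:54 AM + 402 min = 4:36 PM.

4:36 PM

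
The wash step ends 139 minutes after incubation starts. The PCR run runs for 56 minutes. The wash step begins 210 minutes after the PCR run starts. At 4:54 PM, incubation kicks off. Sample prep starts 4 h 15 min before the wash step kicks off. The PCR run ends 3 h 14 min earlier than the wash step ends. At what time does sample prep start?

2:18 PM

The wash step ends at 4:54 PM + 139 min = 7:13 PM.
The PCR run ends at 7:13 PM − 194 min = 3:59 PM.
The PCR run starts at 3:59 PM − 56 min = 3:03 PM.
The wash step starts at 3:03 PM + 210 min = 6:33 PM.
Sample prep starts at 6:33 PM − 255 min = 2:18 PM.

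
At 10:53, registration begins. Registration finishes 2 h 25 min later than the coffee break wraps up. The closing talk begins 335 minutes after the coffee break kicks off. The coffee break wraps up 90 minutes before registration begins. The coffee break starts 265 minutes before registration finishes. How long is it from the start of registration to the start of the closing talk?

The coffee break ends at 10:53 − 90 min = 09:23.
Registration ends at 09:23 + 145 min = 11:48.
The coffee break starts at 11:48 − 265 min = 07:23.
The closing talk starts at 07:23 + 335 min = 12:58.
From 10:53 to 12:58 is 2 h 5 min.

2 h 5 min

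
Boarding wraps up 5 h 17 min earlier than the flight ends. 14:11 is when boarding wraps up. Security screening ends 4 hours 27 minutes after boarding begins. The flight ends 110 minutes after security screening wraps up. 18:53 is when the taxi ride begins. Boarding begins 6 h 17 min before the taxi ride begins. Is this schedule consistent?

Boarding starts at 18:53 − 377 min = 12:36.
Security screening ends at 12:36 + 267 min = 17:03.
The flight ends at 17:03 + 110 min = 18:53.
Boarding ends at 18:53 − 317 min = 13:36.
But boarding is also said to end at 14:11 — a 35-minute conflict.

No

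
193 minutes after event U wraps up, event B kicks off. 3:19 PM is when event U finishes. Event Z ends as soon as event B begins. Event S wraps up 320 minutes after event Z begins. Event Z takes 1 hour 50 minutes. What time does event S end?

10:02 PM

Event B starts at 3:19 PM + 193 min = 6:32 PM.
So event Z ends at 6:32 PM.
Event Z starts at 6:32 PM − 110 min = 4:42 PM.
Event S ends at 4:42 PM + 320 min = 10:02 PM.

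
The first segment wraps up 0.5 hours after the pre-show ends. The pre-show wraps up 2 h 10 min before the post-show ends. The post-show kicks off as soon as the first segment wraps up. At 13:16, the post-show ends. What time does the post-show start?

11:36

The pre-show ends at 13:16 − 130 min = 11:06.
The first segment ends at 11:06 + 30 min = 11:36.
So the post-show starts at 11:36.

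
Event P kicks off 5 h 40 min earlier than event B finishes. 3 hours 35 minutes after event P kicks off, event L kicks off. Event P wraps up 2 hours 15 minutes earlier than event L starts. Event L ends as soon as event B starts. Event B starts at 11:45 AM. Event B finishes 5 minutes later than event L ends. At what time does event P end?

Event L ends at 11:45 AM.
Event B ends at 11:45 AM + 5 min = 11:50 AM.
Event P starts at 11:50 AM − 340 min = 6:10 AM.
Event L starts at 6:10 AM + 215 min = 9:45 AM.
Event P ends at 9:45 AM − 135 min = 7:30 AM.

7:30 AM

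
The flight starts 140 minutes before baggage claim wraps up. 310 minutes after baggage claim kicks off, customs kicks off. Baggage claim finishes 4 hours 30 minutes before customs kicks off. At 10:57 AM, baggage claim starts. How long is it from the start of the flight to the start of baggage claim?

Customs starts at 10:57 AM + 310 min = 4:07 PM.
Baggage claim ends at 4:07 PM − 270 min = 11:37 AM.
The flight starts at 11:37 AM − 140 min = 9:17 AM.
From 9:17 AM to 10:57 AM is 100 minutes.

100 minutes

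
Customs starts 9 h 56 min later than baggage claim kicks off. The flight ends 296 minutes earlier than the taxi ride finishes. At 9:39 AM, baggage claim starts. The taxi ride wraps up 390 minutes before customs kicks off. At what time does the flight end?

Customs starts at 9:39 AM + 596 min = 7:35 PM.
The taxi ride ends at 7:35 PM − 390 min = 1:05 PM.
The flight ends at 1:05 PM − 296 min = 8:09 AM.

8:09 AM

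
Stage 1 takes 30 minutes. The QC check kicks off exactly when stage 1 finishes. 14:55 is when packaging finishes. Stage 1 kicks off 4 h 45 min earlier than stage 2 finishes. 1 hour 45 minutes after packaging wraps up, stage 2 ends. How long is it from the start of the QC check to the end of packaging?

Stage 2 ends at 14:55 + 105 min = 16:40.
Stage 1 starts at 16:40 − 285 min = 11:55.
Stage 1 ends at 11:55 + 30 min = 12:25.
So the QC check starts at 12:25.
From 12:25 to 14:55 is 2 h 30 min.

2 h 30 min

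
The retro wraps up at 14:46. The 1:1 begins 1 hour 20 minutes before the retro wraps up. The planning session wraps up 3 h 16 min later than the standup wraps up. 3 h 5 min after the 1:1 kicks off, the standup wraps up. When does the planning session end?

19:47

The 1:1 starts at 14:46 − 80 min = 13:26.
The standup ends at 13:26 + 185 min = 16:31.
The planning session ends at 16:31 + 196 min = 19:47.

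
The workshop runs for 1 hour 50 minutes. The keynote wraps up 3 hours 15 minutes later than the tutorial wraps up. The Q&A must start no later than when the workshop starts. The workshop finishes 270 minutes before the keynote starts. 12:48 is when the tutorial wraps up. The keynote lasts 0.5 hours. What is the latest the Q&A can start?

09:13

The keynote ends at 12:48 + 195 min = 16:03.
The keynote starts at 16:03 − 30 min = 15:33.
The workshop ends at 15:33 − 270 min = 11:03.
The workshop starts at 11:03 − 110 min = 09:13.
The Q&A is bounded by the workshop, so the latest it can start is 09:13.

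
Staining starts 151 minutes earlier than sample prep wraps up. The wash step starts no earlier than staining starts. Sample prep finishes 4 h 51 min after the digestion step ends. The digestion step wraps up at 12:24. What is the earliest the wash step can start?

14:44

Sample prep ends at 12:24 + 291 min = 17:15.
Staining starts at 17:15 − 151 min = 14:44.
The wash step is bounded by staining, so the earliest it can start is 14:44.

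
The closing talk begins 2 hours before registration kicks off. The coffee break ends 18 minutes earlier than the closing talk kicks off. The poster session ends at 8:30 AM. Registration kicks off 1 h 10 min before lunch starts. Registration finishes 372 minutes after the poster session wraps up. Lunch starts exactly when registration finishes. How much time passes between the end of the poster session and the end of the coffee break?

164 minutes

Registration ends at 8:30 AM + 372 min = 2:42 PM.
So lunch starts at 2:42 PM.
Registration starts at 2:42 PM − 70 min = 1:32 PM.
The closing talk starts at 1:32 PM − 120 min = 11:32 AM.
The coffee break ends at 11:32 AM − 18 min = 11:14 AM.
From 8:30 AM to 11:14 AM is 164 minutes.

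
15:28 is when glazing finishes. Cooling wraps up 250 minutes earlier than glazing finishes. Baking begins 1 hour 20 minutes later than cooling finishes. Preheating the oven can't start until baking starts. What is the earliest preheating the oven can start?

12:38

Cooling ends at 15:28 − 250 min = 11:18.
Baking starts at 11:18 + 80 min = 12:38.
Preheating the oven is bounded by baking, so the earliest it can start is 12:38.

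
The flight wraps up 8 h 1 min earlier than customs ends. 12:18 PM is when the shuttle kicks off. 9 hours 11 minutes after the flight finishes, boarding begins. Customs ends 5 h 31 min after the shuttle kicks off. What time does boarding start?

Customs ends at 12:18 PM + 331 min = 5:49 PM.
The flight ends at 5:49 PM − 481 min = 9:48 AM.
Boarding starts at 9:48 AM + 551 min = 6:59 PM.

6:59 PM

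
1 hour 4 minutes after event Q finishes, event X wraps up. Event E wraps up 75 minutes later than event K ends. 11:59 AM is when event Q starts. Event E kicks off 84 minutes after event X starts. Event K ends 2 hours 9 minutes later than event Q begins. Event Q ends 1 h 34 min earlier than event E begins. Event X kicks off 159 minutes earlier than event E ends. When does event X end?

Event K ends at 11:59 AM + 129 min = 2:08 PM.
Event E ends at 2:08 PM + 75 min = 3:23 PM.
Event X starts at 3:23 PM − 159 min = 12:44 PM.
Event E starts at 12:44 PM + 84 min = 2:08 PM.
Event Q ends at 2:08 PM − 94 min = 12:34 PM.
Event X ends at 12:34 PM + 64 min = 1:38 PM.

1:38 PM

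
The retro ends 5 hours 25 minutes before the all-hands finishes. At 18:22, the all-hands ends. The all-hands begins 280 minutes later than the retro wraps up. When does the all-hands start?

17:37

The retro ends at 18:22 − 325 min = 12:57.
The all-hands starts at 12:57 + 280 min = 17:37.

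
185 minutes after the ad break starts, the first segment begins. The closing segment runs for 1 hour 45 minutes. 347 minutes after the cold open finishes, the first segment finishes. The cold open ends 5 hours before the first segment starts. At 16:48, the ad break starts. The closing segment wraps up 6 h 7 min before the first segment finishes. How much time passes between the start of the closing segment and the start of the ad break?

240 minutes

The first segment starts at 16:48 + 185 min = 19:53.
The cold open ends at 19:53 − 300 min = 14:53.
The first segment ends at 14:53 + 347 min = 20:40.
The closing segment ends at 20:40 − 367 min = 14:33.
The closing segment starts at 14:33 − 105 min = 12:48.
From 12:48 to 16:48 is 240 minutes.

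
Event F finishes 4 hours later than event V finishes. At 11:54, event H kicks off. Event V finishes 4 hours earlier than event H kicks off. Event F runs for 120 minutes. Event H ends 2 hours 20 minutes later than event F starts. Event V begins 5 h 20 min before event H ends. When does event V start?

Event V ends at 11:54 − 240 min = 07:54.
Event F ends at 07:54 + 240 min = 11:54.
Event F starts at 11:54 − 120 min = 09:54.
Event H ends at 09:54 + 140 min = 12:14.
Event V starts at 12:14 − 320 min = 06:54.

06:54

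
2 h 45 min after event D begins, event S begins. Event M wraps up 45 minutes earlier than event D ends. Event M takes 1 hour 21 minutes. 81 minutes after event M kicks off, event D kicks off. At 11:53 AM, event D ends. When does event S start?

1:53 PM

Event M ends at 11:53 AM − 45 min = 11:08 AM.
Event M starts at 11:08 AM − 81 min = 9:47 AM.
Event D starts at 9:47 AM + 81 min = 11:08 AM.
Event S starts at 11:08 AM + 165 min = 1:53 PM.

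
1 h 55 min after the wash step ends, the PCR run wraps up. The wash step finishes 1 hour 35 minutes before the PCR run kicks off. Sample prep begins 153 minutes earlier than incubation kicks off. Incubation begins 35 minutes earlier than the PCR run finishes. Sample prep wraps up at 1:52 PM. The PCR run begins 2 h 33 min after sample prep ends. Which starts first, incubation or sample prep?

The PCR run starts at 1:52 PM + 153 min = 4:25 PM.
The wash step ends at 4:25 PM − 95 min = 2:50 PM.
The PCR run ends at 2:50 PM + 115 min = 4:45 PM.
Incubation starts at 4:45 PM − 35 min = 4:10 PM.
Sample prep starts at 4:10 PM − 153 min = 1:37 PM.
Incubation starts at 4:10 PM and sample prep starts at 1:37 PM, so sample prep is first.

sample prep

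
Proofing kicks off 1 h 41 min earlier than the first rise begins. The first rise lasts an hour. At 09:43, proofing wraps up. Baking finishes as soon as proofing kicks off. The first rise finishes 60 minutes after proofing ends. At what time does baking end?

08:02

The first rise ends at 09:43 + 60 min = 10:43.
The first rise starts at 10:43 − 60 min = 09:43.
Proofing starts at 09:43 − 101 min = 08:02.
So baking ends at 08:02.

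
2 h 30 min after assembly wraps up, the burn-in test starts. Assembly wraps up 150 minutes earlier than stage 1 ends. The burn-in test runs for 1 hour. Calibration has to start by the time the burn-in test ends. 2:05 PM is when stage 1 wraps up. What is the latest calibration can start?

3:05 PM

Assembly ends at 2:05 PM − 150 min = 11:35 AM.
The burn-in test starts at 11:35 AM + 150 min = 2:05 PM.
The burn-in test ends at 2:05 PM + 60 min = 3:05 PM.
Calibration is bounded by the burn-in test, so the latest it can start is 3:05 PM.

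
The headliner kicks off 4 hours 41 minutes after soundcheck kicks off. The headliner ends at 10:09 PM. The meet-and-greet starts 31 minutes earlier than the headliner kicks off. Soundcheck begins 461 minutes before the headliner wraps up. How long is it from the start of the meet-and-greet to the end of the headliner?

Soundcheck starts at 10:09 PM − 461 min = 2:28 PM.
The headliner starts at 2:28 PM + 281 min = 7:09 PM.
The meet-and-greet starts at 7:09 PM − 31 min = 6:38 PM.
From 6:38 PM to 10:09 PM is 211 minutes.

211 minutes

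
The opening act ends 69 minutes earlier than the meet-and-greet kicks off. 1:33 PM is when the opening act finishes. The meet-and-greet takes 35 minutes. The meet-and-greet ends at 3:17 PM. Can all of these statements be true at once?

The meet-and-greet starts at 3:17 PM − 35 min = 2:42 PM.
The opening act ends at 2:42 PM − 69 min = 1:33 PM.
That matches the stated 1:33 PM, so the schedule is consistent.

Yes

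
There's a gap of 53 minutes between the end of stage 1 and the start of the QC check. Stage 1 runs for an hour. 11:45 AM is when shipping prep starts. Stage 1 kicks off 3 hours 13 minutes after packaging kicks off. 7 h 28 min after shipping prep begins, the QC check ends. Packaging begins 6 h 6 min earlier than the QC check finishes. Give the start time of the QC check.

The QC check ends at 11:45 AM + 448 min = 7:13 PM.
Packaging starts at 7:13 PM − 366 min = 1:07 PM.
Stage 1 starts at 1:07 PM + 193 min = 4:20 PM.
Stage 1 ends at 4:20 PM + 60 min = 5:20 PM.
The QC check starts at 5:20 PM + 53 min = 6:13 PM.

6:13 PM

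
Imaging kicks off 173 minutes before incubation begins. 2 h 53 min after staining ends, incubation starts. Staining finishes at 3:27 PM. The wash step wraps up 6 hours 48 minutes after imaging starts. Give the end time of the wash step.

Incubation starts at 3:27 PM + 173 min = 6:20 PM.
Imaging starts at 6:20 PM − 173 min = 3:27 PM.
The wash step ends at 3:27 PM + 408 min = 10:15 PM.

10:15 PM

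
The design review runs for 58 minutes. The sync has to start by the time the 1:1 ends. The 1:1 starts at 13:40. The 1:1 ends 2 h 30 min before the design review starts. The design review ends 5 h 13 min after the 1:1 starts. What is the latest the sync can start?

The design review ends at 13:40 + 313 min = 18:53.
The design review starts at 18:53 − 58 min = 17:55.
The 1:1 ends at 17:55 − 150 min = 15:25.
The sync is bounded by the 1:1, so the latest it can start is 15:25.

15:25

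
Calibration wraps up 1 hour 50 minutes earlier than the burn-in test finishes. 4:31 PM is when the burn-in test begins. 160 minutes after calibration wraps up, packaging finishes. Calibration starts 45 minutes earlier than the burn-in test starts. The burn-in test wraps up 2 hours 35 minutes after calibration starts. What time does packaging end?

7:11 PM

Calibration starts at 4:31 PM − 45 min = 3:46 PM.
The burn-in test ends at 3:46 PM + 155 min = 6:21 PM.
Calibration ends at 6:21 PM − 110 min = 4:31 PM.
Packaging ends at 4:31 PM + 160 min = 7:11 PM.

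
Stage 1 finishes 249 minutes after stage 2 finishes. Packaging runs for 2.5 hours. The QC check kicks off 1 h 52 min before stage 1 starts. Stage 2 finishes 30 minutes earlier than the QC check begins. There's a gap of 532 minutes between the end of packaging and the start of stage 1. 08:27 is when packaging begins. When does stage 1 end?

21:36

Packaging ends at 08:27 + 150 min = 10:57.
Stage 1 starts at 10:57 + 532 min = 19:49.
The QC check starts at 19:49 − 112 min = 17:57.
Stage 2 ends at 17:57 − 30 min = 17:27.
Stage 1 ends at 17:27 + 249 min = 21:36.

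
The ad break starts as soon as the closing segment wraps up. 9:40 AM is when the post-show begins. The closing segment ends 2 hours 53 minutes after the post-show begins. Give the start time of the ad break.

12:33 PM

The closing segment ends at 9:40 AM + 173 min = 12:33 PM.
So the ad break starts at 12:33 PM.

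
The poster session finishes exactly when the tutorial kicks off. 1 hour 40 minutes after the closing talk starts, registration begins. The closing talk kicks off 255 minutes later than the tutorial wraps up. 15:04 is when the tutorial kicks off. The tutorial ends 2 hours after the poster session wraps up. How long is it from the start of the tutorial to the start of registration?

475 minutes

The poster session ends at 15:04.
The tutorial ends at 15:04 + 120 min = 17:04.
The closing talk starts at 17:04 + 255 min = 21:19.
Registration starts at 21:19 + 100 min = 22:59.
From 15:04 to 22:59 is 475 minutes.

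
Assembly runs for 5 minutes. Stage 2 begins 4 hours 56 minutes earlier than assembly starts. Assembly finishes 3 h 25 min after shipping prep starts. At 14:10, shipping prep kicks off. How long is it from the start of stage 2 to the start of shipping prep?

Assembly ends at 14:10 + 205 min = 17:35.
Assembly starts at 17:35 − 5 min = 17:30.
Stage 2 starts at 17:30 − 296 min = 12:34.
From 12:34 to 14:10 is 1 h 36 min.

1 h 36 min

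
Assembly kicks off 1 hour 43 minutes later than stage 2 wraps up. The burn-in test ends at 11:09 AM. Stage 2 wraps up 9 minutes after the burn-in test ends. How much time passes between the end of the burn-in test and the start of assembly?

Stage 2 ends at 11:09 AM + 9 min = 11:18 AM.
Assembly starts at 11:18 AM + 103 min = 1:01 PM.
From 11:09 AM to 1:01 PM is 112 minutes.

112 minutes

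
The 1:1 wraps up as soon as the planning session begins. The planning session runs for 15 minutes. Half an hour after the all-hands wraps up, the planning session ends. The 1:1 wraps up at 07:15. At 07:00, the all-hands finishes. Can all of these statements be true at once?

Yes

The planning session ends at 07:00 + 30 min = 07:30.
The planning session starts at 07:30 − 15 min = 07:15.
So the 1:1 ends at 07:15.
That matches the stated 07:15, so the schedule is consistent.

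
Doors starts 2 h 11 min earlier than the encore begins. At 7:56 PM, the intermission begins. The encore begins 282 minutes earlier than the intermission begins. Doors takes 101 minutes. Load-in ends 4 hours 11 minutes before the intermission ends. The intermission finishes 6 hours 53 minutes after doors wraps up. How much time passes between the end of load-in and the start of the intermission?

The encore starts at 7:56 PM − 282 min = 3:14 PM.
Doors starts at 3:14 PM − 131 min = 1:03 PM.
Doors ends at 1:03 PM + 101 min = 2:44 PM.
The intermission ends at 2:44 PM + 413 min = 9:37 PM.
Load-in ends at 9:37 PM − 251 min = 5:26 PM.
From 5:26 PM to 7:56 PM is 2 h 30 min.

2 h 30 min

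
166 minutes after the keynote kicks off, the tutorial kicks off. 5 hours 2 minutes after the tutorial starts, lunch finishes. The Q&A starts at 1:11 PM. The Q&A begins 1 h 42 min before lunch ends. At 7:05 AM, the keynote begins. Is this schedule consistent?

The tutorial starts at 7:05 AM + 166 min = 9:51 AM.
Lunch ends at 9:51 AM + 302 min = 2:53 PM.
The Q&A starts at 2:53 PM − 102 min = 1:11 PM.
That matches the stated 1:11 PM, so the schedule is consistent.

Yes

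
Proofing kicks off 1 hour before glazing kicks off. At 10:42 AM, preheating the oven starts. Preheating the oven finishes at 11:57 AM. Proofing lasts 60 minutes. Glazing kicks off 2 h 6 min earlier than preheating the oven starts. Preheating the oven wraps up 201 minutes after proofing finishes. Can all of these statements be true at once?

Yes

Glazing starts at 10:42 AM − 126 min = 8:36 AM.
Proofing starts at 8:36 AM − 60 min = 7:36 AM.
Proofing ends at 7:36 AM + 60 min = 8:36 AM.
Preheating the oven ends at 8:36 AM + 201 min = 11:57 AM.
That matches the stated 11:57 AM, so the schedule is consistent.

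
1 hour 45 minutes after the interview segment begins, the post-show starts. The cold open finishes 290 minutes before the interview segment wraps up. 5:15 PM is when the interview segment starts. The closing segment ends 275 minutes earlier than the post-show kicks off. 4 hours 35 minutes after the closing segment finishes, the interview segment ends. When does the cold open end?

The post-show starts at 5:15 PM + 105 min = 7:00 PM.
The closing segment ends at 7:00 PM − 275 min = 2:25 PM.
The interview segment ends at 2:25 PM + 275 min = 7:00 PM.
The cold open ends at 7:00 PM − 290 min = 2:10 PM.

2:10 PM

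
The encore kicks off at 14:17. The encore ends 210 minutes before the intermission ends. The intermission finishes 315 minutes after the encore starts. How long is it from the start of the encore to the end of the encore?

The intermission ends at 14:17 + 315 min = 19:32.
The encore ends at 19:32 − 210 min = 16:02.
From 14:17 to 16:02 is 105 minutes.

105 minutes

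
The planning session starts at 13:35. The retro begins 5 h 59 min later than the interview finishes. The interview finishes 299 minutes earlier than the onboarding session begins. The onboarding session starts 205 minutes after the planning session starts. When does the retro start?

The onboarding session starts at 13:35 + 205 min = 17:00.
The interview ends at 17:00 − 299 min = 12:01.
The retro starts at 12:01 + 359 min = 18:00.

18:00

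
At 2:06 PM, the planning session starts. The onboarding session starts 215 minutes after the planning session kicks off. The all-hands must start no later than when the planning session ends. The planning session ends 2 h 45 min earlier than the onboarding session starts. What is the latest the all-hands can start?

2:56 PM

The onboarding session starts at 2:06 PM + 215 min = 5:41 PM.
The planning session ends at 5:41 PM − 165 min = 2:56 PM.
The all-hands is bounded by the planning session, so the latest it can start is 2:56 PM.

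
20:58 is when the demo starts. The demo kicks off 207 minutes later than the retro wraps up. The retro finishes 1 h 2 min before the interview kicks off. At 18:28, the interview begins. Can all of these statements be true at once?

The retro ends at 18:28 − 62 min = 17:26.
The demo starts at 17:26 + 207 min = 20:53.
But the demo is also said to start at 20:58 — a 5-minute conflict.

No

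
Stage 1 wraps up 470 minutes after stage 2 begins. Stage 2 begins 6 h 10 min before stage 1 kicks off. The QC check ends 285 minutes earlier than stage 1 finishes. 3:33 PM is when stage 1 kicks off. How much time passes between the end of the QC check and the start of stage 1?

185 minutes

Stage 2 starts at 3:33 PM − 370 min = 9:23 AM.
Stage 1 ends at 9:23 AM + 470 min = 5:13 PM.
The QC check ends at 5:13 PM − 285 min = 12:28 PM.
From 12:28 PM to 3:33 PM is 185 minutes.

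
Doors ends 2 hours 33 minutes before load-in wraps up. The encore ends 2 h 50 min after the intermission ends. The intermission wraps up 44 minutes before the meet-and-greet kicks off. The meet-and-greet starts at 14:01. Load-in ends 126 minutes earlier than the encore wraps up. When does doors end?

11:28

The intermission ends at 14:01 − 44 min = 13:17.
The encore ends at 13:17 + 170 min = 16:07.
Load-in ends at 16:07 − 126 min = 14:01.
Doors ends at 14:01 − 153 min = 11:28.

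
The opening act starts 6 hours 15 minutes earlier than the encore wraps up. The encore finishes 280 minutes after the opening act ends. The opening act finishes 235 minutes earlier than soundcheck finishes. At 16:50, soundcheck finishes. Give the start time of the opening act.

The opening act ends at 16:50 − 235 min = 12:55.
The encore ends at 12:55 + 280 min = 17:35.
The opening act starts at 17:35 − 375 min = 11:20.

11:20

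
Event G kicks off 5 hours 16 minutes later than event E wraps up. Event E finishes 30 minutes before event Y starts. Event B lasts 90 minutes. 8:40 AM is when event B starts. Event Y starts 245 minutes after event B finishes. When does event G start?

Event B ends at 8:40 AM + 90 min = 10:10 AM.
Event Y starts at 10:10 AM + 245 min = 2:15 PM.
Event E ends at 2:15 PM − 30 min = 1:45 PM.
Event G starts at 1:45 PM + 316 min = 7:01 PM.

7:01 PM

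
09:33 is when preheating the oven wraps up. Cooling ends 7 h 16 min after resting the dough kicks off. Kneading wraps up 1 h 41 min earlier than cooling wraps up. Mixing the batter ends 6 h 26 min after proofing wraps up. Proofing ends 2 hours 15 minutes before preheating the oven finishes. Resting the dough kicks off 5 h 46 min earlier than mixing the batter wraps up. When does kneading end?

Proofing ends at 09:33 − 135 min = 07:18.
Mixing the batter ends at 07:18 + 386 min = 13:44.
Resting the dough starts at 13:44 − 346 min = 07:58.
Cooling ends at 07:58 + 436 min = 15:14.
Kneading ends at 15:14 − 101 min = 13:33.

13:33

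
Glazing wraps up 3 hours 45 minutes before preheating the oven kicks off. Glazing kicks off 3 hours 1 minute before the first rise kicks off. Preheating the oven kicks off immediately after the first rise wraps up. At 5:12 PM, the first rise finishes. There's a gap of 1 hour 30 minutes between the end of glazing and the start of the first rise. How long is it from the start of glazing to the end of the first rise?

Preheating the oven starts at 5:12 PM.
Glazing ends at 5:12 PM − 225 min = 1:27 PM.
The first rise starts at 1:27 PM + 90 min = 2:57 PM.
Glazing starts at 2:57 PM − 181 min = 11:56 AM.
From 11:56 AM to 5:12 PM is 5 h 16 min.

5 h 16 min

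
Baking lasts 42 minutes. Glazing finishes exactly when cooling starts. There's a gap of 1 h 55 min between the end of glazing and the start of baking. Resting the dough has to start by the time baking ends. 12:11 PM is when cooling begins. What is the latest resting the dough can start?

2:48 PM

Glazing ends at 12:11 PM.
Baking starts at 12:11 PM + 115 min = 2:06 PM.
Baking ends at 2:06 PM + 42 min = 2:48 PM.
Resting the dough is bounded by baking, so the latest it can start is 2:48 PM.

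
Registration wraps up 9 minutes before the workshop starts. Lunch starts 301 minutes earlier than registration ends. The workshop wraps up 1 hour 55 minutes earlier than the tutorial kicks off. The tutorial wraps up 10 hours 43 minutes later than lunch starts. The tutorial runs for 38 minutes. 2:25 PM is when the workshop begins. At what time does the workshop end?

5:25 PM

Registration ends at 2:25 PM − 9 min = 2:16 PM.
Lunch starts at 2:16 PM − 301 min = 9:15 AM.
The tutorial ends at 9:15 AM + 643 min = 7:58 PM.
The tutorial starts at 7:58 PM − 38 min = 7:20 PM.
The workshop ends at 7:20 PM − 115 min = 5:25 PM.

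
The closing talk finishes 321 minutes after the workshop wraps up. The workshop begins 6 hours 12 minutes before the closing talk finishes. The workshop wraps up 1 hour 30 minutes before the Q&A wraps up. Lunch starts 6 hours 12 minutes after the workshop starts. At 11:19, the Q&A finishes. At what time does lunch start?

15:10

The workshop ends at 11:19 − 90 min = 09:49.
The closing talk ends at 09:49 + 321 min = 15:10.
The workshop starts at 15:10 − 372 min = 08:58.
Lunch starts at 08:58 + 372 min = 15:10.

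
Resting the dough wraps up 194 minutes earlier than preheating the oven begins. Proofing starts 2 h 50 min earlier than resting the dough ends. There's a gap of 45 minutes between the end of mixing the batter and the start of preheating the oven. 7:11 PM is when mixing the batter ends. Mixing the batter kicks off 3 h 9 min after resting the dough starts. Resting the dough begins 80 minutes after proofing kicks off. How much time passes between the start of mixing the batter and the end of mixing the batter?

Preheating the oven starts at 7:11 PM + 45 min = 7:56 PM.
Resting the dough ends at 7:56 PM − 194 min = 4:42 PM.
Proofing starts at 4:42 PM − 170 min = 1:52 PM.
Resting the dough starts at 1:52 PM + 80 min = 3:12 PM.
Mixing the batter starts at 3:12 PM + 189 min = 6:21 PM.
From 6:21 PM to 7:11 PM is 50 minutes.

50 minutes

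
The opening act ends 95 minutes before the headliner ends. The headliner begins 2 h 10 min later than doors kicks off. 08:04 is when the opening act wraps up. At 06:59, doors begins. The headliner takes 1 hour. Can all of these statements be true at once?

The headliner starts at 06:59 + 130 min = 09:09.
The headliner ends at 09:09 + 60 min = 10:09.
The opening act ends at 10:09 − 95 min = 08:34.
But the opening act is also said to end at 08:04 — a 30-minute conflict.

No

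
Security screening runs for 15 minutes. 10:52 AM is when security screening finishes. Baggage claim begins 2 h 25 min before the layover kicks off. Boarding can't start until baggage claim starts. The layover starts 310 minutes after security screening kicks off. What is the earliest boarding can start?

1:22 PM

Security screening starts at 10:52 AM − 15 min = 10:37 AM.
The layover starts at 10:37 AM + 310 min = 3:47 PM.
Baggage claim starts at 3:47 PM − 145 min = 1:22 PM.
Boarding is bounded by baggage claim, so the earliest it can start is 1:22 PM.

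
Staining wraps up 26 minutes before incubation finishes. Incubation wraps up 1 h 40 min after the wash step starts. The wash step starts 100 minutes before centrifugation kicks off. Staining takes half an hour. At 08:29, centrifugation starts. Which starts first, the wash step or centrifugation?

The wash step starts at 08:29 − 100 min = 06:49.
The wash step starts at 06:49 and centrifugation starts at 08:29, so the wash step is first.

the wash step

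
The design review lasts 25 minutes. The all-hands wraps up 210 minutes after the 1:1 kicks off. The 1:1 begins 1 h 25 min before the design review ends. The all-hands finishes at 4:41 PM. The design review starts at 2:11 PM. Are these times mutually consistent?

The design review ends at 2:11 PM + 25 min = 2:36 PM.
The 1:1 starts at 2:36 PM − 85 min = 1:11 PM.
The all-hands ends at 1:11 PM + 210 min = 4:41 PM.
That matches the stated 4:41 PM, so the schedule is consistent.

Yes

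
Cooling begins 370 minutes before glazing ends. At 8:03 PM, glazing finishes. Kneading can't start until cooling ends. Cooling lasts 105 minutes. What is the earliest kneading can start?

3:38 PM

Cooling starts at 8:03 PM − 370 min = 1:53 PM.
Cooling ends at 1:53 PM + 105 min = 3:38 PM.
Kneading is bounded by cooling, so the earliest it can start is 3:38 PM.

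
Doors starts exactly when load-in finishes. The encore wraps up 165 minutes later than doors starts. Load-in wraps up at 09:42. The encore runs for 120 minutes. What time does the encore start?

10:27

Doors starts at 09:42.
The encore ends at 09:42 + 165 min = 12:27.
The encore starts at 12:27 − 120 min = 10:27.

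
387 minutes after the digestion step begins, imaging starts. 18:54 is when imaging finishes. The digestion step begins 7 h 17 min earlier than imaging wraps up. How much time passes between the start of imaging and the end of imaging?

The digestion step starts at 18:54 − 437 min = 11:37.
Imaging starts at 11:37 + 387 min = 18:04.
From 18:04 to 18:54 is 50 minutes.

50 minutes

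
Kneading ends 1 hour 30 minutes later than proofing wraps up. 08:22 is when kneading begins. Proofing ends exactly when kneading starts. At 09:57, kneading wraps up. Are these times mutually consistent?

No

Proofing ends at 08:22.
Kneading ends at 08:22 + 90 min = 09:52.
But kneading is also said to end at 09:57 — a 5-minute conflict.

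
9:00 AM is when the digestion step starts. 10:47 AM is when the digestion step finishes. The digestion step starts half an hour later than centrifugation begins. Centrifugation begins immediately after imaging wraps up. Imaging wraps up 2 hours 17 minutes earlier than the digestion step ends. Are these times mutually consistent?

Yes

Imaging ends at 10:47 AM − 137 min = 8:30 AM.
So centrifugation starts at 8:30 AM.
The digestion step starts at 8:30 AM + 30 min = 9:00 AM.
That matches the stated 9:00 AM, so the schedule is consistent.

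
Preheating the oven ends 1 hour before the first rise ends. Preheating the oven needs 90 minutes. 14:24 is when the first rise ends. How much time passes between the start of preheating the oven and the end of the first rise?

150 minutes

Preheating the oven ends at 14:24 − 60 min = 13:24.
Preheating the oven starts at 13:24 − 90 min = 11:54.
From 11:54 to 14:24 is 150 minutes.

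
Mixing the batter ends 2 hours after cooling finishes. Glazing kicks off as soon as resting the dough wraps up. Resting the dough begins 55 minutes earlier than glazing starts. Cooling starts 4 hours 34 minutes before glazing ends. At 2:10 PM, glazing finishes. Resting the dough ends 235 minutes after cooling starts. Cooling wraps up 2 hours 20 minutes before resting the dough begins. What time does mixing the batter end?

12:16 PM

Cooling starts at 2:10 PM − 274 min = 9:36 AM.
Resting the dough ends at 9:36 AM + 235 min = 1:31 PM.
So glazing starts at 1:31 PM.
Resting the dough starts at 1:31 PM − 55 min = 12:36 PM.
Cooling ends at 12:36 PM − 140 min = 10:16 AM.
Mixing the batter ends at 10:16 AM + 120 min = 12:16 PM.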